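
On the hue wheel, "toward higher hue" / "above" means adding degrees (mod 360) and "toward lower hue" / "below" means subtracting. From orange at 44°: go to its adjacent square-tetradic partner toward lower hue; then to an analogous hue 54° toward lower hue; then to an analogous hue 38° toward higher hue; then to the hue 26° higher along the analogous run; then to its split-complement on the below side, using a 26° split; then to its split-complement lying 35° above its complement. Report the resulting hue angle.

333°

44 − 90 = -46 → -46 + 360 = 314°   (square ↓)
314 − 54 = 260°   (analog 54° ↓)
260 + 38 = 298°   (analog 38° ↑)
298 + 26 = 324°   (analog 26° ↑)
324 + 154 = 478 → 478 − 360 = 118°   (split-comp 26° ↓)
118 + 215 = 333°   (split-comp 35° ↑)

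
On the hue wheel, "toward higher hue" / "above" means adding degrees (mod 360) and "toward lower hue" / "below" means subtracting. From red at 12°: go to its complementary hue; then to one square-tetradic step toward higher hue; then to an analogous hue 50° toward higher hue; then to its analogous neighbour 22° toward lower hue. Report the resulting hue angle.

+180° (complement): 12 + 180 = 192°
+90° (square ↑): 192 + 90 = 282°
+50° (analog 50° ↑): 282 + 50 = 332°
−22° (analog 22° ↓): 332 − 22 = 310°

310°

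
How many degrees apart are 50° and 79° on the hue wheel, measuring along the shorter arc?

29°

|50 − 79| = 29.
29 ≤ 180, so the shorter arc is 29°.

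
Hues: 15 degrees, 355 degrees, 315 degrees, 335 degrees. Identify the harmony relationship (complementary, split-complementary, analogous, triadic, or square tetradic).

analogous

Sort the hues: 15°, 315°, 335°, 355°.
Successive gaps around the wheel: 300°, 20°, 20°, 20°.
A run of hues at equal small steps (20°) with one large closing gap is an analogous group.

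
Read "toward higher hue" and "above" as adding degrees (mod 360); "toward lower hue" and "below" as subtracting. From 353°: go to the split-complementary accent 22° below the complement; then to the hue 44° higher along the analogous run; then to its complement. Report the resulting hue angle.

353 + 158 = 511 → 511 − 360 = 151°   (split-comp 22° ↓)
151 + 44 = 195°   (analog 44° ↑)
195 + 180 = 375 → 375 − 360 = 15°   (complement)

15°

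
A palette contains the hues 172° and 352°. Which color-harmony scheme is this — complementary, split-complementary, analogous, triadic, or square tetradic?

complementary

Sort the hues: 172°, 352°.
Successive gaps around the wheel: 180°, 180°.
Two hues 180° apart are complementary.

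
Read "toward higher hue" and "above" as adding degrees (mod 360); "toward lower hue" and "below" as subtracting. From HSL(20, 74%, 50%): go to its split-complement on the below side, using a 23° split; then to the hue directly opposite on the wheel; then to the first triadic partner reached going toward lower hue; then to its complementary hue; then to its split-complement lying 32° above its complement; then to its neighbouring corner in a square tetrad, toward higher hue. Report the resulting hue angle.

359°

+157° (split-comp 23° ↓): 20 + 157 = 177°
+180° (complement): 177 + 180 = 357°
−120° (triadic ↓): 357 − 120 = 237°
+180° (complement): 237 + 180 = 417 → 417 − 360 = 57°
+212° (split-comp 32° ↑): 57 + 212 = 269°
+90° (square ↑): 269 + 90 = 359°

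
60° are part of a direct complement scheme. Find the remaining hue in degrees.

The complement sits 180° across the wheel.
The full set through 60° is {60°, 240°}.
Given {60°}, the missing hue is 240°.

240°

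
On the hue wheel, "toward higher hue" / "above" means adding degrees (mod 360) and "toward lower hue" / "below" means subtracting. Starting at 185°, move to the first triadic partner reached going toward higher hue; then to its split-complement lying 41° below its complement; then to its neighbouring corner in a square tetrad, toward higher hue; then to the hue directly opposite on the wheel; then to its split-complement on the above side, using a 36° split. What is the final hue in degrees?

+120° (triadic ↑): 185 + 120 = 305°
+139° (split-comp 41° ↓): 305 + 139 = 444 → 444 − 360 = 84°
+90° (square ↑): 84 + 90 = 174°
+180° (complement): 174 + 180 = 354°
+216° (split-comp 36° ↑): 354 + 216 = 570 → 570 − 360 = 210°

210°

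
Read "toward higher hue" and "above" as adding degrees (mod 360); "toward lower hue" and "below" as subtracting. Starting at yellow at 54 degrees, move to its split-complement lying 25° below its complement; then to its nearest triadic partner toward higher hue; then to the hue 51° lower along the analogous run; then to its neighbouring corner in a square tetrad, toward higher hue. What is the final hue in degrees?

8°

54 + 155 = 209°   (split-comp 25° ↓)
209 + 120 = 329°   (triadic ↑)
329 − 51 = 278°   (analog 51° ↓)
278 + 90 = 368 → 368 − 360 = 8°   (square ↑)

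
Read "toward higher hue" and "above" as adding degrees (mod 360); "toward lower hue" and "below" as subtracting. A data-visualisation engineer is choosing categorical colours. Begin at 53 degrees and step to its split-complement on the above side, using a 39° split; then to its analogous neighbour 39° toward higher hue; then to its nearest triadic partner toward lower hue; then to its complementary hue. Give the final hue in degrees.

11°

53 + 219 = 272°   (split-comp 39° ↑)
272 + 39 = 311°   (analog 39° ↑)
311 − 120 = 191°   (triadic ↓)
191 + 180 = 371 → 371 − 360 = 11°   (complement)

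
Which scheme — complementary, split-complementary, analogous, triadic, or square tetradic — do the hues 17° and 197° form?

Sort the hues: 17°, 197°.
Successive gaps around the wheel: 180°, 180°.
Two hues 180° apart are complementary.

complementary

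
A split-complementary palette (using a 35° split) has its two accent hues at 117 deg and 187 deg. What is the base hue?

332°

The accents sit 35° either side of the complement, so the complement is their short-arc midpoint on the wheel.
Short-arc midpoint of 117° and 187°: 152°.
Base is 180° from the complement: 152 − 180 = -28 → -28 + 360 = 332°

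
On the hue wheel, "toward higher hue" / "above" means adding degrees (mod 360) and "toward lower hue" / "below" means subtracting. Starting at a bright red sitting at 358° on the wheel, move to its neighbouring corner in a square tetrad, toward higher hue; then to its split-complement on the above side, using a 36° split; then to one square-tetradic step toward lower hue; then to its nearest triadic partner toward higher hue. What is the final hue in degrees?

+90° (square ↑): 358 + 90 = 448 → 448 − 360 = 88°
+216° (split-comp 36° ↑): 88 + 216 = 304°
−90° (square ↓): 304 − 90 = 214°
+120° (triadic ↑): 214 + 120 = 334°

334°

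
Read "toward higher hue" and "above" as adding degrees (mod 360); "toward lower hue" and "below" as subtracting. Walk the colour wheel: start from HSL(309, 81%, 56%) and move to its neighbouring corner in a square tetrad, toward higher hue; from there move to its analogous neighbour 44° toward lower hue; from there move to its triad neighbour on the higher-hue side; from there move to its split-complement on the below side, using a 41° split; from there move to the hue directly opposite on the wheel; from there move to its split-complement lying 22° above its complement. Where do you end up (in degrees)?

276°

+90° (square ↑): 309 + 90 = 399 → 399 − 360 = 39°
−44° (analog 44° ↓): 39 − 44 = -5 → -5 + 360 = 355°
+120° (triadic ↑): 355 + 120 = 475 → 475 − 360 = 115°
+139° (split-comp 41° ↓): 115 + 139 = 254°
+180° (complement): 254 + 180 = 434 → 434 − 360 = 74°
+202° (split-comp 22° ↑): 74 + 202 = 276°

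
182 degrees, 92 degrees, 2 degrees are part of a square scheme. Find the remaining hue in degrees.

A square tetradic scheme places four hues every 90°.
The full set through 2° is {2°, 92°, 182°, 272°}.
Given {2°, 92°, 182°}, the missing hue is 272°.

272°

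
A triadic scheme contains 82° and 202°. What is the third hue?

322°

A triad spaces three hues 120° apart.
The full set is {82°, 202°, 322°}.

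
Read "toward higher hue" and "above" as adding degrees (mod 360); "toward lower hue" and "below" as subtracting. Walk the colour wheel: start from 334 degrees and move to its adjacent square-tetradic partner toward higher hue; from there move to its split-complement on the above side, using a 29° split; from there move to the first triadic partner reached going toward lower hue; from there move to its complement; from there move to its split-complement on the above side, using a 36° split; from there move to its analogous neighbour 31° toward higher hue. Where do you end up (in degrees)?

220°

334 + 90 = 424 → 424 − 360 = 64°   (square ↑)
64 + 209 = 273°   (split-comp 29° ↑)
273 − 120 = 153°   (triadic ↓)
153 + 180 = 333°   (complement)
333 + 216 = 549 → 549 − 360 = 189°   (split-comp 36° ↑)
189 + 31 = 220°   (analog 31° ↑)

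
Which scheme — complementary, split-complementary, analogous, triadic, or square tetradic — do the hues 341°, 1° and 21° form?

Sort the hues: 1°, 21°, 341°.
Successive gaps around the wheel: 20°, 320°, 20°.
A run of hues at equal small steps (20°) with one large closing gap is an analogous group.

analogous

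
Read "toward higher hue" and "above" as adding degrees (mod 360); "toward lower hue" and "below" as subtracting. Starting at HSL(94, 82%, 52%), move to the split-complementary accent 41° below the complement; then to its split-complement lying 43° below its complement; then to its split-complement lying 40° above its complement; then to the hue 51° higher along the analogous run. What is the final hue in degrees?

281°

+139° (split-comp 41° ↓): 94 + 139 = 233°
+137° (split-comp 43° ↓): 233 + 137 = 370 → 370 − 360 = 10°
+220° (split-comp 40° ↑): 10 + 220 = 230°
+51° (analog 51° ↑): 230 + 51 = 281°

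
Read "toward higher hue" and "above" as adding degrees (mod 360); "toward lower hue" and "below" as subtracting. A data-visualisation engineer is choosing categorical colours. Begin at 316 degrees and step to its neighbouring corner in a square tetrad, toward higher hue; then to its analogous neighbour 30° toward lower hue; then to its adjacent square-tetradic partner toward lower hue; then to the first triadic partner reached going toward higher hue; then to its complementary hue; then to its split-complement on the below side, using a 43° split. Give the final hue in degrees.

3°

square ↑ +90°: 316 + 90 = 406 → 406 − 360 = 46°
analog 30° ↓ −30°: 46 − 30 = 16°
square ↓ −90°: 16 − 90 = -74 → -74 + 360 = 286°
triadic ↑ +120°: 286 + 120 = 406 → 406 − 360 = 46°
complement +180°: 46 + 180 = 226°
split-comp 43° ↓ +137°: 226 + 137 = 363 → 363 − 360 = 3°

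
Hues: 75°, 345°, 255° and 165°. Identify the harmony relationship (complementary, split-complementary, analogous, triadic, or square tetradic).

square tetradic

Sort the hues: 75°, 165°, 255°, 345°.
Successive gaps around the wheel: 90°, 90°, 90°, 90°.
Four hues every 90° form a square tetradic scheme.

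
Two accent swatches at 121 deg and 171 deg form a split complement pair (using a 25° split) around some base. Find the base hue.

The accents sit 25° either side of the complement, so the complement is their short-arc midpoint on the wheel.
Short-arc midpoint of 121° and 171°: 146°.
Base is 180° from the complement: 146 − 180 = -34 → -34 + 360 = 326°

326°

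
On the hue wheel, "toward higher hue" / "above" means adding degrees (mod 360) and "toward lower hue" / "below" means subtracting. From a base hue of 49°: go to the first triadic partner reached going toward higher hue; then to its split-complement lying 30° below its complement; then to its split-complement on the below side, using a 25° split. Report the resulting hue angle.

114°

triadic ↑ +120°: 49 + 120 = 169°
split-comp 30° ↓ +150°: 169 + 150 = 319°
split-comp 25° ↓ +155°: 319 + 155 = 474 → 474 − 360 = 114°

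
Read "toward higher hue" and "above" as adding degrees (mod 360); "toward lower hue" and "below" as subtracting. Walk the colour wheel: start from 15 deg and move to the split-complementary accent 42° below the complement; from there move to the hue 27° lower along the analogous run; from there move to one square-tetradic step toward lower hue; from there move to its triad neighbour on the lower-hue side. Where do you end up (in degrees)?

276°

+138° (split-comp 42° ↓): 15 + 138 = 153°
−27° (analog 27° ↓): 153 − 27 = 126°
−90° (square ↓): 126 − 90 = 36°
−120° (triadic ↓): 36 − 120 = -84 → -84 + 360 = 276°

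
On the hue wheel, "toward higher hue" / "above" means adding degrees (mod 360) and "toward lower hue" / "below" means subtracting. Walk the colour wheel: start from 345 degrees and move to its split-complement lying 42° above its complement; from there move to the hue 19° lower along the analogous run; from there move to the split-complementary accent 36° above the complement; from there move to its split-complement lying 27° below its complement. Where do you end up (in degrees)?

197°

345 + 222 = 567 → 567 − 360 = 207°   (split-comp 42° ↑)
207 − 19 = 188°   (analog 19° ↓)
188 + 216 = 404 → 404 − 360 = 44°   (split-comp 36° ↑)
44 + 153 = 197°   (split-comp 27° ↓)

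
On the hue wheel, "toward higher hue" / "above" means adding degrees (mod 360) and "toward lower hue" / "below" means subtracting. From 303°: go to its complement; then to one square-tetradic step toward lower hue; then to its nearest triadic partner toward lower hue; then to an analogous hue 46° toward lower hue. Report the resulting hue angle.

303 + 180 = 483 → 483 − 360 = 123°   (complement)
123 − 90 = 33°   (square ↓)
33 − 120 = -87 → -87 + 360 = 273°   (triadic ↓)
273 − 46 = 227°   (analog 46° ↓)

227°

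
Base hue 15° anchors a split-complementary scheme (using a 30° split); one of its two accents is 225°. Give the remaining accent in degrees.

165°

Split-complementary hues sit 30° either side of the complement.
Complement of the base 15°: 15 + 180 = 195°
The given accent 225° is 30° one side of 195°; the other accent sits 30° the other side: 195 − 30 = 165°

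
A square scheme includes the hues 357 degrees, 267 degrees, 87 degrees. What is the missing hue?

177°

A square tetradic scheme places four hues every 90°.
The full set through 87° is {87°, 177°, 267°, 357°}.
Given {87°, 267°, 357°}, the missing hue is 177°.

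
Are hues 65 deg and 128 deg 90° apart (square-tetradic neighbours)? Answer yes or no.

no

Angular distance: |65 − 128| = 63 = 63°.
90° apart (square-tetradic neighbours) requires 90°.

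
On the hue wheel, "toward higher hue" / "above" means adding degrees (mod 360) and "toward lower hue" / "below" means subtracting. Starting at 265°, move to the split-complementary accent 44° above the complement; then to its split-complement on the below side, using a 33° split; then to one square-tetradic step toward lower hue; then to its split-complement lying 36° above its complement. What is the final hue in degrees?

42°

split-comp 44° ↑ +224°: 265 + 224 = 489 → 489 − 360 = 129°
split-comp 33° ↓ +147°: 129 + 147 = 276°
square ↓ −90°: 276 − 90 = 186°
split-comp 36° ↑ +216°: 186 + 216 = 402 → 402 − 360 = 42°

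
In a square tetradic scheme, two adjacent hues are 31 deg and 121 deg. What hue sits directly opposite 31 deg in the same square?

211°

A square tetradic scheme places four hues 90° apart; opposite corners are 180° apart.
31 + 180 = 211°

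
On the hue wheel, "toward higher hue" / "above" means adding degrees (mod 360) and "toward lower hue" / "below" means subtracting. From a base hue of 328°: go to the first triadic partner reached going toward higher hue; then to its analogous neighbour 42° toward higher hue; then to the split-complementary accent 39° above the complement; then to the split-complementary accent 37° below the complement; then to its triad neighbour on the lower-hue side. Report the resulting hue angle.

12°

328 + 120 = 448 → 448 − 360 = 88°   (triadic ↑)
88 + 42 = 130°   (analog 42° ↑)
130 + 219 = 349°   (split-comp 39° ↑)
349 + 143 = 492 → 492 − 360 = 132°   (split-comp 37° ↓)
132 − 120 = 12°   (triadic ↓)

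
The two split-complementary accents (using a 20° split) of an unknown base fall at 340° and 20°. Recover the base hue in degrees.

180°

The accents sit 20° either side of the complement, so the complement is their short-arc midpoint on the wheel.
Short-arc midpoint of 340° and 20°: 0°.
Base is 180° from the complement: 0 − 180 = -180 → -180 + 360 = 180°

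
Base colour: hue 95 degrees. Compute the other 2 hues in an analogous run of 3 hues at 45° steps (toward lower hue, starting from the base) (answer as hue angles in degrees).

Analogous hues sit every 45° along the wheel.
95 − 45 = 50°
95 − 90 = 5°

50° and 5°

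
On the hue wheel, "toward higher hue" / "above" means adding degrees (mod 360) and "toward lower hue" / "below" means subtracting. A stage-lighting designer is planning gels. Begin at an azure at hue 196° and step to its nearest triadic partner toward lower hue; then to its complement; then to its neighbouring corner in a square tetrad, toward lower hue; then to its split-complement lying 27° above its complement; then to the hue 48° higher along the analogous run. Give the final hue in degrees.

triadic ↓ −120°: 196 − 120 = 76°
complement +180°: 76 + 180 = 256°
square ↓ −90°: 256 − 90 = 166°
split-comp 27° ↑ +207°: 166 + 207 = 373 → 373 − 360 = 13°
analog 48° ↑ +48°: 13 + 48 = 61°

61°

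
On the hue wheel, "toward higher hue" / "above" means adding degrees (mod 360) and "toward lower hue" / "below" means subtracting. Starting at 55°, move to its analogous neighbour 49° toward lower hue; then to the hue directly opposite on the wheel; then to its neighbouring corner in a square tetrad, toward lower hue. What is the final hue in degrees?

−49° (analog 49° ↓): 55 − 49 = 6°
+180° (complement): 6 + 180 = 186°
−90° (square ↓): 186 − 90 = 96°

96°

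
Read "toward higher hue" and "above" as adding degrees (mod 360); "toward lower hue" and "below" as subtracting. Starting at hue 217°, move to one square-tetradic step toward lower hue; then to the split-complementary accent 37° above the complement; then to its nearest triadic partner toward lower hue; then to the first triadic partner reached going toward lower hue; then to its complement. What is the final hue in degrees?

217 − 90 = 127°   (square ↓)
127 + 217 = 344°   (split-comp 37° ↑)
344 − 120 = 224°   (triadic ↓)
224 − 120 = 104°   (triadic ↓)
104 + 180 = 284°   (complement)

284°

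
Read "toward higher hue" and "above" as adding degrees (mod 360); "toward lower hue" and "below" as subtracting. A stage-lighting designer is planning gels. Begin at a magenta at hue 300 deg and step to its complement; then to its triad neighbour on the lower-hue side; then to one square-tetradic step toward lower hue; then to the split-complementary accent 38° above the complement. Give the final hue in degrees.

300 + 180 = 480 → 480 − 360 = 120°   (complement)
120 − 120 = 0°   (triadic ↓)
0 − 90 = -90 → -90 + 360 = 270°   (square ↓)
270 + 218 = 488 → 488 − 360 = 128°   (split-comp 38° ↑)

128°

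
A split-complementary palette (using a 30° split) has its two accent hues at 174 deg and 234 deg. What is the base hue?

The accents sit 30° either side of the complement, so the complement is their short-arc midpoint on the wheel.
Short-arc midpoint of 174° and 234°: 204°.
Base is 180° from the complement: 204 − 180 = 24°

24°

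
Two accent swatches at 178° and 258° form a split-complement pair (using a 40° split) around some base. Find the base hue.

38°

The accents sit 40° either side of the complement, so the complement is their short-arc midpoint on the wheel.
Short-arc midpoint of 178° and 258°: 218°.
Base is 180° from the complement: 218 − 180 = 38°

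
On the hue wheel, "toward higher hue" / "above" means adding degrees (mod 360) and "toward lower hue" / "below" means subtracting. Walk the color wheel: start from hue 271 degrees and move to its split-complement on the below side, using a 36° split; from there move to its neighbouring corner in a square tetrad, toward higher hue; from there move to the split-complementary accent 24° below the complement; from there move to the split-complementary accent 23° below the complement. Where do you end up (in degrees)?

98°

+144° (split-comp 36° ↓): 271 + 144 = 415 → 415 − 360 = 55°
+90° (square ↑): 55 + 90 = 145°
+156° (split-comp 24° ↓): 145 + 156 = 301°
+157° (split-comp 23° ↓): 301 + 157 = 458 → 458 − 360 = 98°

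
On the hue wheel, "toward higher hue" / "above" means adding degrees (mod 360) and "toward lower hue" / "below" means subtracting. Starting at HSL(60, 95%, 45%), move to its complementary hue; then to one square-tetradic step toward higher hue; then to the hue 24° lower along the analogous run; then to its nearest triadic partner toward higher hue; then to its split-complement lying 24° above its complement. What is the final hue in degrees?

+180° (complement): 60 + 180 = 240°
+90° (square ↑): 240 + 90 = 330°
−24° (analog 24° ↓): 330 − 24 = 306°
+120° (triadic ↑): 306 + 120 = 426 → 426 − 360 = 66°
+204° (split-comp 24° ↑): 66 + 204 = 270°

270°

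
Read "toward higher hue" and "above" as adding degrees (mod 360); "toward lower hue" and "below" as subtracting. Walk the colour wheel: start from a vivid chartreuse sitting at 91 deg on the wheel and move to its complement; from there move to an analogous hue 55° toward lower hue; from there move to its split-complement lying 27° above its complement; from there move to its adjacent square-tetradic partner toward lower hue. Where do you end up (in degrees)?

333°

complement +180°: 91 + 180 = 271°
analog 55° ↓ −55°: 271 − 55 = 216°
split-comp 27° ↑ +207°: 216 + 207 = 423 → 423 − 360 = 63°
square ↓ −90°: 63 − 90 = -27 → -27 + 360 = 333°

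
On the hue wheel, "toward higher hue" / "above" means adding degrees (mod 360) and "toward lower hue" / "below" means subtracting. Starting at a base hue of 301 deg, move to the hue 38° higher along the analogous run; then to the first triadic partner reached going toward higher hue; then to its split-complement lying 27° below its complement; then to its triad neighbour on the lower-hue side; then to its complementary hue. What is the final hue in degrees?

312°

+38° (analog 38° ↑): 301 + 38 = 339°
+120° (triadic ↑): 339 + 120 = 459 → 459 − 360 = 99°
+153° (split-comp 27° ↓): 99 + 153 = 252°
−120° (triadic ↓): 252 − 120 = 132°
+180° (complement): 132 + 180 = 312°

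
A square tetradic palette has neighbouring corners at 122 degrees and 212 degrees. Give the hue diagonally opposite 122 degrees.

302°

A square tetradic scheme places four hues 90° apart; opposite corners are 180° apart.
122 + 180 = 302°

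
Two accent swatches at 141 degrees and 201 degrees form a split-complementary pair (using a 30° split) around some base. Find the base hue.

351°

The accents sit 30° either side of the complement, so the complement is their short-arc midpoint on the wheel.
Short-arc midpoint of 141° and 201°: 171°.
Base is 180° from the complement: 171 − 180 = -9 → -9 + 360 = 351°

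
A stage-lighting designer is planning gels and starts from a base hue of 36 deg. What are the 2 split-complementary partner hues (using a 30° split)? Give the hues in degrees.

186° and 246°

Split-complementary hues sit 30° either side of the complement.
Complement of 36 deg: 36 + 180 = 216°
216 − 30 = 186°
216 + 30 = 246°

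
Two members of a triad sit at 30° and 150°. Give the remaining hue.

270°

A triad spaces three hues 120° apart.
The full set is {30°, 150°, 270°}.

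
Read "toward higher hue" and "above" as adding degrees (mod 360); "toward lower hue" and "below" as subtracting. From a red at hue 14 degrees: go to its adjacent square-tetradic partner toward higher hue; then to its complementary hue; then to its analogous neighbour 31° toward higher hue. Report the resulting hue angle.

14 + 90 = 104°   (square ↑)
104 + 180 = 284°   (complement)
284 + 31 = 315°   (analog 31° ↑)

315°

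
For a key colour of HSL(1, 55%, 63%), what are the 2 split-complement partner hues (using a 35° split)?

146° and 216°

Complement of 1 degrees: 1 + 180 = 181°
181 − 35 = 146°
181 + 35 = 216°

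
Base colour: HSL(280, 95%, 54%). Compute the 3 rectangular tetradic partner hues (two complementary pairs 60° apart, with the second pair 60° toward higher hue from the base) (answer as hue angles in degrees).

A rectangular tetradic uses two complementary pairs 60° apart: offsets 0°, 60°, 180°, 240°.
280 + 60 = 340°
280 + 180 = 460 → 460 − 360 = 100°
280 + 240 = 520 → 520 − 360 = 160°

340°, 100° and 160°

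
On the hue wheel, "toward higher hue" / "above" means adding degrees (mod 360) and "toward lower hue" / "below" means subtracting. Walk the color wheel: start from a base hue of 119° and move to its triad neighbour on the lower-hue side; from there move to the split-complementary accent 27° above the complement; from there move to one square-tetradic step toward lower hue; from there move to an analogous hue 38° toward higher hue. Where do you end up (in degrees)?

154°

−120° (triadic ↓): 119 − 120 = -1 → -1 + 360 = 359°
+207° (split-comp 27° ↑): 359 + 207 = 566 → 566 − 360 = 206°
−90° (square ↓): 206 − 90 = 116°
+38° (analog 38° ↑): 116 + 38 = 154°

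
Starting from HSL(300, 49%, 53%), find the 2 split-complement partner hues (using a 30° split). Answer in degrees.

Split-complementary hues sit 30° either side of the complement.
Complement of 300°: 300 + 180 = 480 → 480 − 360 = 120°
120 − 30 = 90°
120 + 30 = 150°

90° and 150°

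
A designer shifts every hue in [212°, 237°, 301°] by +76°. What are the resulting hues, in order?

288°, 313°, 17°

212 + 76 = 288°
237 + 76 = 313°
301 + 76 = 377 → 377 − 360 = 17°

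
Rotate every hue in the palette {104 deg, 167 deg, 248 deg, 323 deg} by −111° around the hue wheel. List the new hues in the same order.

104 − 111 = -7 → -7 + 360 = 353°
167 − 111 = 56°
248 − 111 = 137°
323 − 111 = 212°

353°, 56°, 137°, 212°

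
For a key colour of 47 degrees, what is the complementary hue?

227°

The complement sits 180° across the wheel.
47 + 180 = 227°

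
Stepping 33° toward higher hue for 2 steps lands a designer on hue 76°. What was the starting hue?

2 steps of 33° (toward higher hue) give a net shift of +66°.
Start = end − shift: 76 − 66 = 10°

10°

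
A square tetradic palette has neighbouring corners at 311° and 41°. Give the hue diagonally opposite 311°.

A square tetradic scheme places four hues 90° apart; opposite corners are 180° apart.
311 + 180 = 491 → 491 − 360 = 131°

131°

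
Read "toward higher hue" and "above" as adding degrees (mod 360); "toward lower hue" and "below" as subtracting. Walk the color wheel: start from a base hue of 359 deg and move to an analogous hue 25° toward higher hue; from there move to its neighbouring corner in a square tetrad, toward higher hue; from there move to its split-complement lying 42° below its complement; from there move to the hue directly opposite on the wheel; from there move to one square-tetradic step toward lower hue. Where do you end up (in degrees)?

342°

+25° (analog 25° ↑): 359 + 25 = 384 → 384 − 360 = 24°
+90° (square ↑): 24 + 90 = 114°
+138° (split-comp 42° ↓): 114 + 138 = 252°
+180° (complement): 252 + 180 = 432 → 432 − 360 = 72°
−90° (square ↓): 72 − 90 = -18 → -18 + 360 = 342°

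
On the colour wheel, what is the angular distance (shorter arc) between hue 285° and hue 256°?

|285 − 256| = 29.
29 ≤ 180, so the shorter arc is 29°.

29°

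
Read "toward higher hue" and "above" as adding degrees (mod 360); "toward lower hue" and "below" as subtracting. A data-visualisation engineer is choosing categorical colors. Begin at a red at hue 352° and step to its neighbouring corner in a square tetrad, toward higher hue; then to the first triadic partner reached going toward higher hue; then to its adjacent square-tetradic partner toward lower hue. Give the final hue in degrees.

352 + 90 = 442 → 442 − 360 = 82°   (square ↑)
82 + 120 = 202°   (triadic ↑)
202 − 90 = 112°   (square ↓)

112°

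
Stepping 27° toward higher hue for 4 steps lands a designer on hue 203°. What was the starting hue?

4 steps of 27° (toward higher hue) give a net shift of +108°.
Start = end − shift: 203 − 108 = 95°

95°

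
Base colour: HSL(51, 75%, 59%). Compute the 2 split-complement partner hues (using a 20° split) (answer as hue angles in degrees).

211° and 251°

Complement of 51°: 51 + 180 = 231°
231 − 20 = 211°
231 + 20 = 251°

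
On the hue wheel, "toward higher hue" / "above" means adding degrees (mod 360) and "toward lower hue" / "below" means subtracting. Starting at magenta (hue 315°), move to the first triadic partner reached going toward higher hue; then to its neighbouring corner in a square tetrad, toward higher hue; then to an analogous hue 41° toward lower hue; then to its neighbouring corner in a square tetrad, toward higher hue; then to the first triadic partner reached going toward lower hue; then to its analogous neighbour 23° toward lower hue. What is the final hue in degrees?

71°

315 + 120 = 435 → 435 − 360 = 75°   (triadic ↑)
75 + 90 = 165°   (square ↑)
165 − 41 = 124°   (analog 41° ↓)
124 + 90 = 214°   (square ↑)
214 − 120 = 94°   (triadic ↓)
94 − 23 = 71°   (analog 23° ↓)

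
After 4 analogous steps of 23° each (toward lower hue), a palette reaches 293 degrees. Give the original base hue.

25°

4 steps of 23° (toward lower hue) give a net shift of −92°.
Start = end − shift: 293 + 92 = 385 → 385 − 360 = 25°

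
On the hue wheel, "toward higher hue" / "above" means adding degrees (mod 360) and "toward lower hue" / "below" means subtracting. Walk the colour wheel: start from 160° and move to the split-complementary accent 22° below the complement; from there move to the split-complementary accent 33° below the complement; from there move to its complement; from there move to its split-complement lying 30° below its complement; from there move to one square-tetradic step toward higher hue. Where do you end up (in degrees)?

160 + 158 = 318°   (split-comp 22° ↓)
318 + 147 = 465 → 465 − 360 = 105°   (split-comp 33° ↓)
105 + 180 = 285°   (complement)
285 + 150 = 435 → 435 − 360 = 75°   (split-comp 30° ↓)
75 + 90 = 165°   (square ↑)

165°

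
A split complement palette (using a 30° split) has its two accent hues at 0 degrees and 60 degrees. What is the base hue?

The accents sit 30° either side of the complement, so the complement is their short-arc midpoint on the wheel.
Short-arc midpoint of 0° and 60°: 30°.
Base is 180° from the complement: 30 − 180 = -150 → -150 + 360 = 210°

210°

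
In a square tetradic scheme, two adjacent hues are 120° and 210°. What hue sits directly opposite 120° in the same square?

300°

A square tetradic scheme places four hues 90° apart; opposite corners are 180° apart.
120 + 180 = 300°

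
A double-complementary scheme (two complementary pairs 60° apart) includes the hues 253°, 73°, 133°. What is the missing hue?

A rectangular tetradic uses two complementary pairs 60° apart: offsets 0°, 60°, 180°, 240°.
Among {73°, 133°, 253°}, 73° and 253° are a 180° pair.
The remaining hue 133° needs its own complement: 133 + 180 = 313°

313°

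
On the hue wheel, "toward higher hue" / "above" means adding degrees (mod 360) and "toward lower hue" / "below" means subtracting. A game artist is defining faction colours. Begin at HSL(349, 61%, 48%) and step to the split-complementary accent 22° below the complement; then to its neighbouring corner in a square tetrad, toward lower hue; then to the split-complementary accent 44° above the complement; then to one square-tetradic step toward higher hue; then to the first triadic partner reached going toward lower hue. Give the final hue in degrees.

+158° (split-comp 22° ↓): 349 + 158 = 507 → 507 − 360 = 147°
−90° (square ↓): 147 − 90 = 57°
+224° (split-comp 44° ↑): 57 + 224 = 281°
+90° (square ↑): 281 + 90 = 371 → 371 − 360 = 11°
−120° (triadic ↓): 11 − 120 = -109 → -109 + 360 = 251°

251°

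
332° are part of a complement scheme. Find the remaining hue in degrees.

152°

The complement sits 180° across the wheel.
The full set through 332° is {152°, 332°}.
Given {332°}, the missing hue is 152°.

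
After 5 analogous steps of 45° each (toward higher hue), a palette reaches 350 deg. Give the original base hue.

5 steps of 45° (toward higher hue) give a net shift of +225°.
Start = end − shift: 350 − 225 = 125°

125°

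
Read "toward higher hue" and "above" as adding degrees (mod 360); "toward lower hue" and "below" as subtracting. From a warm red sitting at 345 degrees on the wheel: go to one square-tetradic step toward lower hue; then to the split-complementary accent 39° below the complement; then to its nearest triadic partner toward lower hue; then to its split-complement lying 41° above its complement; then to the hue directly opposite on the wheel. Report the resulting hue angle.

−90° (square ↓): 345 − 90 = 255°
+141° (split-comp 39° ↓): 255 + 141 = 396 → 396 − 360 = 36°
−120° (triadic ↓): 36 − 120 = -84 → -84 + 360 = 276°
+221° (split-comp 41° ↑): 276 + 221 = 497 → 497 − 360 = 137°
+180° (complement): 137 + 180 = 317°

317°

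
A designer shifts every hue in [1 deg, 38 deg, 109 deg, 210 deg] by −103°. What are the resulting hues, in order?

258°, 295°, 6°, 107°

1 − 103 = -102 → -102 + 360 = 258°
38 − 103 = -65 → -65 + 360 = 295°
109 − 103 = 6°
210 − 103 = 107°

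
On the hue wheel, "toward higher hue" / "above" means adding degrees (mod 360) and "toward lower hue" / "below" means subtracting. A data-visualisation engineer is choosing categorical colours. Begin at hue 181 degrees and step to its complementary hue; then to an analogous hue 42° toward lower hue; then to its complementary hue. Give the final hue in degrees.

139°

181 + 180 = 361 → 361 − 360 = 1°   (complement)
1 − 42 = -41 → -41 + 360 = 319°   (analog 42° ↓)
319 + 180 = 499 → 499 − 360 = 139°   (complement)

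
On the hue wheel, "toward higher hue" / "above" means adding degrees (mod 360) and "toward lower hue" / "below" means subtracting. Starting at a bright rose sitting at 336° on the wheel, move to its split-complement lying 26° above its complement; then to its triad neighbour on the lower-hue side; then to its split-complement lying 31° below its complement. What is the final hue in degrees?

+206° (split-comp 26° ↑): 336 + 206 = 542 → 542 − 360 = 182°
−120° (triadic ↓): 182 − 120 = 62°
+149° (split-comp 31° ↓): 62 + 149 = 211°

211°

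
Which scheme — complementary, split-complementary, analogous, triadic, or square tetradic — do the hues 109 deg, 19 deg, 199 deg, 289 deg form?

Sort the hues: 19°, 109°, 199°, 289°.
Successive gaps around the wheel: 90°, 90°, 90°, 90°.
Four hues every 90° form a square tetradic scheme.

square tetradic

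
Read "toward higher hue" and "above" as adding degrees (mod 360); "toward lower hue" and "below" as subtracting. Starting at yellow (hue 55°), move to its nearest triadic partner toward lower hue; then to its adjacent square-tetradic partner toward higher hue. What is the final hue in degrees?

−120° (triadic ↓): 55 − 120 = -65 → -65 + 360 = 295°
+90° (square ↑): 295 + 90 = 385 → 385 − 360 = 25°

25°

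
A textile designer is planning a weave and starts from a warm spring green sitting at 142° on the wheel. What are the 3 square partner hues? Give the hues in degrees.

A square tetradic scheme places four hues every 90°.
142 + 90 = 232°
142 + 180 = 322°
142 + 270 = 412 → 412 − 360 = 52°

232°, 322°, and 52°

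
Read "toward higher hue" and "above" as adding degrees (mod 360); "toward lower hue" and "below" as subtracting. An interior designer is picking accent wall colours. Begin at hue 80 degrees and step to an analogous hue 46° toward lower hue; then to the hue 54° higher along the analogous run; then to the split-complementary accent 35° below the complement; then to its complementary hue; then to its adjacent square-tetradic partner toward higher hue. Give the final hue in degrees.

143°

−46° (analog 46° ↓): 80 − 46 = 34°
+54° (analog 54° ↑): 34 + 54 = 88°
+145° (split-comp 35° ↓): 88 + 145 = 233°
+180° (complement): 233 + 180 = 413 → 413 − 360 = 53°
+90° (square ↑): 53 + 90 = 143°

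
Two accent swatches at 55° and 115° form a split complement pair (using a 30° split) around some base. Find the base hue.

The accents sit 30° either side of the complement, so the complement is their short-arc midpoint on the wheel.
Short-arc midpoint of 55° and 115°: 85°.
Base is 180° from the complement: 85 − 180 = -95 → -95 + 360 = 265°

265°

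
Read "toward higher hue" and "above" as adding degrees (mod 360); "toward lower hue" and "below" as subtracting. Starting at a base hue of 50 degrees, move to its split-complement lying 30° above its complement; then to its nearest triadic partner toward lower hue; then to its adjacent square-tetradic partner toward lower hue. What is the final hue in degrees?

50°

split-comp 30° ↑ +210°: 50 + 210 = 260°
triadic ↓ −120°: 260 − 120 = 140°
square ↓ −90°: 140 − 90 = 50°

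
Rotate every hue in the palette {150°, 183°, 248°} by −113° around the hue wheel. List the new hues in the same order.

37°, 70°, 135°

150 − 113 = 37°
183 − 113 = 70°
248 − 113 = 135°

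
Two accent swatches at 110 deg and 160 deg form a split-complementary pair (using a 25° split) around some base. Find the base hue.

315°

The accents sit 25° either side of the complement, so the complement is their short-arc midpoint on the wheel.
Short-arc midpoint of 110° and 160°: 135°.
Base is 180° from the complement: 135 − 180 = -45 → -45 + 360 = 315°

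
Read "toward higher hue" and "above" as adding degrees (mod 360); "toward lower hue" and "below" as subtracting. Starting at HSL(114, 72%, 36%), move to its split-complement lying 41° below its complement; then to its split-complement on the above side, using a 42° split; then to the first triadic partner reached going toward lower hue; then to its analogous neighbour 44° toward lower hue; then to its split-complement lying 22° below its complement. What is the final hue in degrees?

+139° (split-comp 41° ↓): 114 + 139 = 253°
+222° (split-comp 42° ↑): 253 + 222 = 475 → 475 − 360 = 115°
−120° (triadic ↓): 115 − 120 = -5 → -5 + 360 = 355°
−44° (analog 44° ↓): 355 − 44 = 311°
+158° (split-comp 22° ↓): 311 + 158 = 469 → 469 − 360 = 109°

109°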